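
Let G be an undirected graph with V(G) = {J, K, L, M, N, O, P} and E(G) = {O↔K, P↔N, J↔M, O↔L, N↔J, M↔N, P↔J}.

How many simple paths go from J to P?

J–M–N–P
J–N–P
J–P

3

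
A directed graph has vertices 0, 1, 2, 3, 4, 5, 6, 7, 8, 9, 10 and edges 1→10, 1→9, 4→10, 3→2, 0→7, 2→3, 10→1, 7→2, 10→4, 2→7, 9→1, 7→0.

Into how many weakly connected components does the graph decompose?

From 0: component {0, 2, 3, 7}.
From 1: component {1, 4, 9, 10}.
From 5: component {5}.
From 6: component {6}.
From 8: component {8}.
That's 5 components.

5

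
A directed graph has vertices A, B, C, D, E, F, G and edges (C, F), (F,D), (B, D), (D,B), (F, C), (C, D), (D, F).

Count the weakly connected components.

From A: component {A}.
From B: component {B, C, D, F}.
From E: component {E}.
From G: component {G}.
That's 4 components.

4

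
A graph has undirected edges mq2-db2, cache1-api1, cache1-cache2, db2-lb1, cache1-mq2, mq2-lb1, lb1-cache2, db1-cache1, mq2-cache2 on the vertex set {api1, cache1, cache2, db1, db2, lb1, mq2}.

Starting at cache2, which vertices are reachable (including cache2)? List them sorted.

Start at cache2.
Its neighbours: cache1, lb1, mq2.
Then their neighbours: api1, db1, db2.
Every vertex is now reached.

api1, cache1, cache2, db1, db2, lb1, mq2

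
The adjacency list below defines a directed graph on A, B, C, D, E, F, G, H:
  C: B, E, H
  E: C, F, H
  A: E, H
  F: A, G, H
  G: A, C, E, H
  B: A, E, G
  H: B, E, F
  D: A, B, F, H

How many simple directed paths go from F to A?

14

F→A
F→G→A
F→G→C→B→A
F→G→C→E→H→B→A
F→G→C→H→B→A
F→G→E→C→B→A
F→G→E→C→H→B→A
F→G→E→H→B→A
F→G→H→B→A
F→G→H→E→C→B→A
F→H→B→A
F→H→B→G→A
F→H→E→C→B→A
F→H→E→C→B→G→A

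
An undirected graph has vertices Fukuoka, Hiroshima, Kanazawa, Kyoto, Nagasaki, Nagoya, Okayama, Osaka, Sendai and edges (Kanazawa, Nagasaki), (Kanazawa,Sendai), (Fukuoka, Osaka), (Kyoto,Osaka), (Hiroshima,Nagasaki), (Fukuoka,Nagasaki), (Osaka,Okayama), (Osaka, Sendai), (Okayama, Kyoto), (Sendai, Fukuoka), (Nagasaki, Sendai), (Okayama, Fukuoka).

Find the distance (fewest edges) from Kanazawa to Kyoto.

3

Distance 0: Kanazawa.
Distance 1: Nagasaki, Sendai.
Distance 2: Fukuoka, Hiroshima, Osaka.
Distance 3: Kyoto, Okayama — contains Kyoto.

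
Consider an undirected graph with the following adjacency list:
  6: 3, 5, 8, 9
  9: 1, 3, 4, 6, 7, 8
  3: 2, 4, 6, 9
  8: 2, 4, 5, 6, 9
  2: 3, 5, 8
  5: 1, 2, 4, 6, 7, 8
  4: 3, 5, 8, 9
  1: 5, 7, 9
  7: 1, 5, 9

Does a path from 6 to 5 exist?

Yes

Explore from 6.
Distance 1: reach 3, 5, 8, 9.
Found 5.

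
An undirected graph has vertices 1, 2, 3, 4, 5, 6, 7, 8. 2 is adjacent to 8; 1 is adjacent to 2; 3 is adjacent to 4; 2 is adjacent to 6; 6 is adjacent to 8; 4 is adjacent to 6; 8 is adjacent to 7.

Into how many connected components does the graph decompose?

From 1: component {1, 2, 3, 4, 6, 7, 8}.
From 5: component {5}.
That's 2 components.

2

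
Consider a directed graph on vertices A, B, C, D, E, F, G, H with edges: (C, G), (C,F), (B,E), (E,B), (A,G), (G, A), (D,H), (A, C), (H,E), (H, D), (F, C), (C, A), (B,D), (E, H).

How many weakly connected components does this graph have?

From A: component {A, C, F, G}.
From B: component {B, D, E, H}.
That's 2 components.

2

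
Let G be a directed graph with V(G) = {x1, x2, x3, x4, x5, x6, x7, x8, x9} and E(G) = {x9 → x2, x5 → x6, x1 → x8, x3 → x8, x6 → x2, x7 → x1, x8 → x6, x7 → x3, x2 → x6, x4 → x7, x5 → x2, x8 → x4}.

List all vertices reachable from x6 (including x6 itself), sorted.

x2, x6

Start at x6.
Its neighbours: x2.
Nothing further is reachable.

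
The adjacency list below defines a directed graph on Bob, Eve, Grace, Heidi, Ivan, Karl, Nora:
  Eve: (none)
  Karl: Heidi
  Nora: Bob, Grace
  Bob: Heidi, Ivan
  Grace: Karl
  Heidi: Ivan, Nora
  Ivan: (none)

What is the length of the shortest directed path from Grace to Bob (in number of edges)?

4

Distance 0: Grace.
Distance 1: Karl.
Distance 2: Heidi.
Distance 3: Ivan, Nora.
Distance 4: Bob — contains Bob.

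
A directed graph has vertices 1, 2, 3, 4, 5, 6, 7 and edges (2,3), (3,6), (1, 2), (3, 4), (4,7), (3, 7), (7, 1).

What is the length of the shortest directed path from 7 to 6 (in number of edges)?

4

Distance 0: 7.
Distance 1: 1.
Distance 2: 2.
Distance 3: 3.
Distance 4: 4, 6 — contains 6.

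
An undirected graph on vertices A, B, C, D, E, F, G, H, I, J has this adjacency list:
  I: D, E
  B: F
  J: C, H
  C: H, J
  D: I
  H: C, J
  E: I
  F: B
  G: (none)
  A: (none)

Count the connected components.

From A: component {A}.
From B: component {B, F}.
From C: component {C, H, J}.
From D: component {D, E, I}.
From G: component {G}.
That's 5 components.

5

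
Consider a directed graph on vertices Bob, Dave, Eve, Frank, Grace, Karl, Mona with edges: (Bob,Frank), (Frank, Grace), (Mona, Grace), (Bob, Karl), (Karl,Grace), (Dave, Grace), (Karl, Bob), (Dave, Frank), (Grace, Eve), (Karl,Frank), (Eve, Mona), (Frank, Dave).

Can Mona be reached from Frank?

Yes

Explore from Frank.
Distance 1: reach Dave, Grace.
Distance 2: reach Eve.
Distance 3: reach Mona.
Found Mona.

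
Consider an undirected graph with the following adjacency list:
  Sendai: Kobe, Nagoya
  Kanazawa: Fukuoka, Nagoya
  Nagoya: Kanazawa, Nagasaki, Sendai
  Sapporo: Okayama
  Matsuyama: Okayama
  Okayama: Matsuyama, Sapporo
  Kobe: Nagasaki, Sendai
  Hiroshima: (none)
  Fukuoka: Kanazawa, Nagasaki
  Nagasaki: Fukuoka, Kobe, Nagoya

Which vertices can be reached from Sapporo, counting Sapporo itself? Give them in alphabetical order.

Start at Sapporo.
Its neighbours: Okayama.
Then their neighbours: Matsuyama.
Nothing further is reachable.

Matsuyama, Okayama, Sapporo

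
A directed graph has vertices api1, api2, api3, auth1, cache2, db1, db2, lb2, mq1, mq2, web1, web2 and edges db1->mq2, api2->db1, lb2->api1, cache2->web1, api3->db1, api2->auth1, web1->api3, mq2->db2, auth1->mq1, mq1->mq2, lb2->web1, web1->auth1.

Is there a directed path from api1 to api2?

No

api1 has no outgoing edges, so nothing is reachable from it.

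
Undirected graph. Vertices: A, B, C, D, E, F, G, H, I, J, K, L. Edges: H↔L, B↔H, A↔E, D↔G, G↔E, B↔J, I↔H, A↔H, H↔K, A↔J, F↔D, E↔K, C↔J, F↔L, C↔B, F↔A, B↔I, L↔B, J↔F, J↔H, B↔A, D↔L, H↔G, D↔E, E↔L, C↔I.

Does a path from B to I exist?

Yes

Explore from B.
Distance 1: reach A, C, H, I, J, L.
Found I.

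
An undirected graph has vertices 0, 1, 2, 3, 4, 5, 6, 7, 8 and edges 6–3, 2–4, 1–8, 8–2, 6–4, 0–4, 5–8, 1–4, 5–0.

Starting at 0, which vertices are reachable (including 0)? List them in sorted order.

0, 1, 2, 3, 4, 5, 6, 8

Start at 0.
Its neighbours: 4, 5.
Then their neighbours: 1, 2, 6, 8.
Then next layer: 3.
Nothing further is reachable.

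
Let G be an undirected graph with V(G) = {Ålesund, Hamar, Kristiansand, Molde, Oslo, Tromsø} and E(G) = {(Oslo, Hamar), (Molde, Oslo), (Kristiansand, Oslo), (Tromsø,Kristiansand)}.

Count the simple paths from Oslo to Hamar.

1

Oslo–Hamar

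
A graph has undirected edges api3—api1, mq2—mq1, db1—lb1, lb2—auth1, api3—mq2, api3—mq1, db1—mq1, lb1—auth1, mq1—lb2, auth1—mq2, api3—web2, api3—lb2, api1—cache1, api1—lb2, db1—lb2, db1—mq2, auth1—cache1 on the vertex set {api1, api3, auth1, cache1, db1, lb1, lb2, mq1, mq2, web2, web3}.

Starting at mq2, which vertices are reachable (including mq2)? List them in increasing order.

api1, api3, auth1, cache1, db1, lb1, lb2, mq1, mq2, web2

Start at mq2.
Its neighbours: api3, auth1, db1, mq1.
Then their neighbours: api1, cache1, lb1, lb2, web2.
Nothing further is reachable.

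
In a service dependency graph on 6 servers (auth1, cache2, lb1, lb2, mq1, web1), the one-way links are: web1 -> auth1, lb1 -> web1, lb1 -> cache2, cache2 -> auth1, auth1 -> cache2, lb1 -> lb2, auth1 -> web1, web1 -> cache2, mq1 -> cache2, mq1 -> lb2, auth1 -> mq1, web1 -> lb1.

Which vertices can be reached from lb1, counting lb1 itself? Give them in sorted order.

Start at lb1.
Its neighbours: cache2, lb2, web1.
Then their neighbours: auth1.
Then next layer: mq1.
Every vertex is now reached.

auth1, cache2, lb1, lb2, mq1, web1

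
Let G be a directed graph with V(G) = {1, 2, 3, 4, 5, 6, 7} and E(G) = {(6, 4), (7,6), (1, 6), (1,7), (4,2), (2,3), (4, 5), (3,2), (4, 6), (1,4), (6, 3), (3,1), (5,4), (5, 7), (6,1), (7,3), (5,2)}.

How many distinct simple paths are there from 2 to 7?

3

2→3→1→4→5→7
2→3→1→6→4→5→7
2→3→1→7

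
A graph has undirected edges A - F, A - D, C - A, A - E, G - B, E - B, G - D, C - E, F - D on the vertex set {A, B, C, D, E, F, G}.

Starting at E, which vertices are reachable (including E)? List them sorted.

Start at E.
Its neighbours: A, B, C.
Then their neighbours: D, F, G.
Every vertex is now reached.

A, B, C, D, E, F, G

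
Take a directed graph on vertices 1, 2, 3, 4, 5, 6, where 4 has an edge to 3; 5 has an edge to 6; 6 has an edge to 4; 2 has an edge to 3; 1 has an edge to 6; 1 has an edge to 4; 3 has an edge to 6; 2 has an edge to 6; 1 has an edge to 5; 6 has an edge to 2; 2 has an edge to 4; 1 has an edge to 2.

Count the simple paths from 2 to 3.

3

2→3
2→4→3
2→6→4→3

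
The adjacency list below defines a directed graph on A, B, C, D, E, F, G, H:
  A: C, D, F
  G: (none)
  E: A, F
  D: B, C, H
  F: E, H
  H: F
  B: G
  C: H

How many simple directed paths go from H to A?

H→F→E→A

1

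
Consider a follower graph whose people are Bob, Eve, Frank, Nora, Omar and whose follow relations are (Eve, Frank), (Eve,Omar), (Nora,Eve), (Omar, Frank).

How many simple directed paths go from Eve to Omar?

Eve→Omar

1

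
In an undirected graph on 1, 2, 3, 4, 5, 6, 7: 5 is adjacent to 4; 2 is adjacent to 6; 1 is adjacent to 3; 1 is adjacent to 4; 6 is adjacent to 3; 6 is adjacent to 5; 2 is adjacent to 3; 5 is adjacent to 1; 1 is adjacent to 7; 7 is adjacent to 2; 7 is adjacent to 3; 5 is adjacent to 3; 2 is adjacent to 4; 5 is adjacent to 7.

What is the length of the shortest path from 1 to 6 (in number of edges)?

Distance 0: 1.
Distance 1: 3, 4, 5, 7.
Distance 2: 2, 6 — contains 6.

2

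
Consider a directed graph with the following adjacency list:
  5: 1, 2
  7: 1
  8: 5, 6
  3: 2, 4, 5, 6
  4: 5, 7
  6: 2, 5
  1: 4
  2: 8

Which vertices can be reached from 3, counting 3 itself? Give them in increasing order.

1, 2, 3, 4, 5, 6, 7, 8

Start at 3.
Its neighbours: 2, 4, 5, 6.
Then their neighbours: 1, 7, 8.
Every vertex is now reached.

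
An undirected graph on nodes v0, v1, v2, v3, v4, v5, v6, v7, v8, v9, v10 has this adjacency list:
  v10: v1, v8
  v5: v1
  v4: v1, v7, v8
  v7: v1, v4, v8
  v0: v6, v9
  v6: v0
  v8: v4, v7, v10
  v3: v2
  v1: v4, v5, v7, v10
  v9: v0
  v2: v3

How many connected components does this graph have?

3

From v0: component {v0, v6, v9}.
From v1: component {v1, v4, v5, v7, v8, v10}.
From v2: component {v2, v3}.
That's 3 components.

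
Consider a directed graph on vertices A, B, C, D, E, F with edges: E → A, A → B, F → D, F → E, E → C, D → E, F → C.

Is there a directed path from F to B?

Explore from F.
Distance 1: reach C, D, E.
Distance 2: reach A.
Distance 3: reach B.
Found B.

Yes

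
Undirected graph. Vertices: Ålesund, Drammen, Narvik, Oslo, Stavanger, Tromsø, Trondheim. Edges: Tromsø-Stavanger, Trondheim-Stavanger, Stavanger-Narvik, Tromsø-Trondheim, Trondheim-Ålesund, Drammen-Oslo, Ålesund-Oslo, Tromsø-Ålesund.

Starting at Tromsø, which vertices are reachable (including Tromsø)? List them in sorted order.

Ålesund, Drammen, Narvik, Oslo, Stavanger, Tromsø, Trondheim

Start at Tromsø.
Its neighbours: Ålesund, Stavanger, Trondheim.
Then their neighbours: Narvik, Oslo.
Then next layer: Drammen.
Every vertex is now reached.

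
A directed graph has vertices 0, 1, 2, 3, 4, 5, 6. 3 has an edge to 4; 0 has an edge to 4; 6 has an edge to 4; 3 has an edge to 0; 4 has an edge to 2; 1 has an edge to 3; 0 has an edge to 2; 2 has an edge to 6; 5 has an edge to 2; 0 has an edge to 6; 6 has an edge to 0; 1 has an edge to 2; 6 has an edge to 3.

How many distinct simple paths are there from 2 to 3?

2→6→3

1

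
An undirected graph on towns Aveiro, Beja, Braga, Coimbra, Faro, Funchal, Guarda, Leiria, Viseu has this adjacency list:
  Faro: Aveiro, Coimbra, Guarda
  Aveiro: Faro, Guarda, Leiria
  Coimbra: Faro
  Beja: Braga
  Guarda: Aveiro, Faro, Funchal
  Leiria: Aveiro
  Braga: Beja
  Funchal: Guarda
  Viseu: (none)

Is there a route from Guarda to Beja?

Explore from Guarda.
Distance 1: reach Aveiro, Faro, Funchal.
Distance 2: reach Coimbra, Leiria.
The search is exhausted without reaching Beja; it lies in a different component.

No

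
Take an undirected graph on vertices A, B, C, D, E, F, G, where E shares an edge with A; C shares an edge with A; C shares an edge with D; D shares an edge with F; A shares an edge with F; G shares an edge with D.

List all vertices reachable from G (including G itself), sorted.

A, C, D, E, F, G

Start at G.
Its neighbours: D.
Then their neighbours: C, F.
Then next layer: A.
Then next layer: E.
Nothing further is reachable.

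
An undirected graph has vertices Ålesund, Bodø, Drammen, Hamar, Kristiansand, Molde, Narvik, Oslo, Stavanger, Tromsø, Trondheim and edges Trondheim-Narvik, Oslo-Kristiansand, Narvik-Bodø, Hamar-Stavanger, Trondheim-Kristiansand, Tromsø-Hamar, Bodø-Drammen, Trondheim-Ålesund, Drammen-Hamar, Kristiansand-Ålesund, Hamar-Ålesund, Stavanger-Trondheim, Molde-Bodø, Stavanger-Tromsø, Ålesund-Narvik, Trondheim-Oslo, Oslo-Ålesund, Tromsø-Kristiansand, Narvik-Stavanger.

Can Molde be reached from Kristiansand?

Yes

Explore from Kristiansand.
Distance 1: reach Ålesund, Oslo, Tromsø, Trondheim.
Distance 2: reach Hamar, Narvik, Stavanger.
Distance 3: reach Bodø, Drammen.
Distance 4: reach Molde.
Found Molde.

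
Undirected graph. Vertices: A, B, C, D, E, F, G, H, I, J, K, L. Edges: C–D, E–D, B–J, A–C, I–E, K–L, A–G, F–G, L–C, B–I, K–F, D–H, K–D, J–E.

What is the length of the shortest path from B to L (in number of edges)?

Distance 0: B.
Distance 1: I, J.
Distance 2: E.
Distance 3: D.
Distance 4: C, H, K.
Distance 5: A, F, L — contains L.

5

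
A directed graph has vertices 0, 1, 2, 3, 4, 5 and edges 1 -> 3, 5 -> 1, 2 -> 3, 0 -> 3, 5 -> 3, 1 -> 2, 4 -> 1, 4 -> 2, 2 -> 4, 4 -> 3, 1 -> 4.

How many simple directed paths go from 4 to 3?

4→1→2→3
4→1→3
4→2→3
4→3

4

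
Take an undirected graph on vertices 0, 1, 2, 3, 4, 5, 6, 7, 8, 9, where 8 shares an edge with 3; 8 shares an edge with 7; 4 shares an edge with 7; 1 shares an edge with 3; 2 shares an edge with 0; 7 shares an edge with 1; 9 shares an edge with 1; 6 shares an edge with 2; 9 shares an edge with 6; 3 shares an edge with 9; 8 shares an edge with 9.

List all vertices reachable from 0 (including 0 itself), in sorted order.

0, 1, 2, 3, 4, 6, 7, 8, 9

Start at 0.
Its neighbours: 2.
Then their neighbours: 6.
Then next layer: 9.
Then next layer: 1, 3, 8.
Then next layer: 7.
Then next layer: 4.
Nothing further is reachable.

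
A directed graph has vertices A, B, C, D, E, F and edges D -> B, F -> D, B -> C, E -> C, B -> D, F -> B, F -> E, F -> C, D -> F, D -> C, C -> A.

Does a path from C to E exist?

Explore from C.
Distance 1: reach A.
The search from C is exhausted; no directed path reaches E.

No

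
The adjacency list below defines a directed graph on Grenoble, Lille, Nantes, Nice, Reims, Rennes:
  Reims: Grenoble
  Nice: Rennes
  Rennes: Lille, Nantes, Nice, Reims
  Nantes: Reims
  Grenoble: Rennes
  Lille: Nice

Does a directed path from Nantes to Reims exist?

Yes

Explore from Nantes.
Distance 1: reach Reims.
Found Reims.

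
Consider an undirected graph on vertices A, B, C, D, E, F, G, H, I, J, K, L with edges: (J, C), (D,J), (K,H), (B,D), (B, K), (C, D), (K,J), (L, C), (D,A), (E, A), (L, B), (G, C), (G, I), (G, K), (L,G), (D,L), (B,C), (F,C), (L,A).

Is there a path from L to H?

Explore from L.
Distance 1: reach A, B, C, D, G.
Distance 2: reach E, F, I, J, K.
Distance 3: reach H.
Found H.

Yes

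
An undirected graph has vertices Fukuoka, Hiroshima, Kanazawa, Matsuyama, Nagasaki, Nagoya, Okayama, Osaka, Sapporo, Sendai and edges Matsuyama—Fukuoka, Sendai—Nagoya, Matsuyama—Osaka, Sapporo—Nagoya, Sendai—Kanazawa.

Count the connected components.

From Fukuoka: component {Fukuoka, Matsuyama, Osaka}.
From Hiroshima: component {Hiroshima}.
From Kanazawa: component {Kanazawa, Nagoya, Sapporo, Sendai}.
From Nagasaki: component {Nagasaki}.
From Okayama: component {Okayama}.
That's 5 components.

5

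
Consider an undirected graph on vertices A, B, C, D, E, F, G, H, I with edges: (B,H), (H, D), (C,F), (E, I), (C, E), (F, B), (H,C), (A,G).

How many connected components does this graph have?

From A: component {A, G}.
From B: component {B, C, D, E, F, H, I}.
That's 2 components.

2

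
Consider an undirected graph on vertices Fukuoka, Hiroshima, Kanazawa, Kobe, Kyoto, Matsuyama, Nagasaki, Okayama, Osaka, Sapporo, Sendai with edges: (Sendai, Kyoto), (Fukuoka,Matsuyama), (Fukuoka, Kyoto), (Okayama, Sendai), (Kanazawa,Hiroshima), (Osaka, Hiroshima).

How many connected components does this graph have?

From Fukuoka: component {Fukuoka, Kyoto, Matsuyama, Okayama, Sendai}.
From Hiroshima: component {Hiroshima, Kanazawa, Osaka}.
From Kobe: component {Kobe}.
From Nagasaki: component {Nagasaki}.
From Sapporo: component {Sapporo}.
That's 5 components.

5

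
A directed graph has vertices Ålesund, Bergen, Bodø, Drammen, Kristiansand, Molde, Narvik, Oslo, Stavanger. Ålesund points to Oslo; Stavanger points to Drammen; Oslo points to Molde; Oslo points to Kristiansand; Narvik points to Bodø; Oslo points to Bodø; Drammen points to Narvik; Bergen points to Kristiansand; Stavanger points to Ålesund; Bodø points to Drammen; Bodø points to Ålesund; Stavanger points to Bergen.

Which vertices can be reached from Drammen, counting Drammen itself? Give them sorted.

Start at Drammen.
Its neighbours: Narvik.
Then their neighbours: Bodø.
Then next layer: Ålesund.
Then next layer: Oslo.
Then next layer: Kristiansand, Molde.
Nothing further is reachable.

Ålesund, Bodø, Drammen, Kristiansand, Molde, Narvik, Oslo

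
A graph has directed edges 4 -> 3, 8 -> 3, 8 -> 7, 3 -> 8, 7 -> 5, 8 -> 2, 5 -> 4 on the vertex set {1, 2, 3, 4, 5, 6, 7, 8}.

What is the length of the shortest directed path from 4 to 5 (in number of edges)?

Distance 0: 4.
Distance 1: 3.
Distance 2: 8.
Distance 3: 2, 7.
Distance 4: 5 — contains 5.

4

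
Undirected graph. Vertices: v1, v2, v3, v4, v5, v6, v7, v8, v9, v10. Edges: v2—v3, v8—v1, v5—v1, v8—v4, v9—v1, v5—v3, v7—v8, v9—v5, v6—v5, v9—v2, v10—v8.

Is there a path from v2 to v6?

Yes

Explore from v2.
Distance 1: reach v3, v9.
Distance 2: reach v1, v5.
Distance 3: reach v6, v8.
Found v6.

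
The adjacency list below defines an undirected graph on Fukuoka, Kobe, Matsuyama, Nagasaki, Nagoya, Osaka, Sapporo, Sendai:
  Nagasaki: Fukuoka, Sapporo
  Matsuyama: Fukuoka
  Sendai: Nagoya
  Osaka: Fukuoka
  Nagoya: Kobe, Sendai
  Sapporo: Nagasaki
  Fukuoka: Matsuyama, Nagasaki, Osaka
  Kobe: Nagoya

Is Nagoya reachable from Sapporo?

No

Explore from Sapporo.
Distance 1: reach Nagasaki.
Distance 2: reach Fukuoka.
Distance 3: reach Matsuyama, Osaka.
The search is exhausted without reaching Nagoya; it lies in a different component.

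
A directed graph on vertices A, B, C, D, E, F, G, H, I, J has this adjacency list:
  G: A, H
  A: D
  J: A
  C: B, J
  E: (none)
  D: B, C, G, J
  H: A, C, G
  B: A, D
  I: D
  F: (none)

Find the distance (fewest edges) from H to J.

Distance 0: H.
Distance 1: A, C, G.
Distance 2: B, D, J — contains J.

2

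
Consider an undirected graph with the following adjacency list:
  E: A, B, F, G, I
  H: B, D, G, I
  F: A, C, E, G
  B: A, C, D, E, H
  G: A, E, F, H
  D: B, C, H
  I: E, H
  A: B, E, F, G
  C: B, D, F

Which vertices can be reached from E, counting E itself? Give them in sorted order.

A, B, C, D, E, F, G, H, I

Start at E.
Its neighbours: A, B, F, G, I.
Then their neighbours: C, D, H.
Every vertex is now reached.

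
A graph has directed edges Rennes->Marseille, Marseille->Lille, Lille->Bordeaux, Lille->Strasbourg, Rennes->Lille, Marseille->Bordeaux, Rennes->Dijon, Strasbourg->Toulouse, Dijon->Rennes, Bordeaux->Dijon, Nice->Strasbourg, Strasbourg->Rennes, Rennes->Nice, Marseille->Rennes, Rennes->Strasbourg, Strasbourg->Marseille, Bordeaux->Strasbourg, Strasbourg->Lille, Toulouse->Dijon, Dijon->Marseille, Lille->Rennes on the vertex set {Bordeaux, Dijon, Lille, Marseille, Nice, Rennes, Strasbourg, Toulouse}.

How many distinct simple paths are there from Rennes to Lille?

11

Rennes→Dijon→Marseille→Bordeaux→Strasbourg→Lille
Rennes→Dijon→Marseille→Lille
Rennes→Lille
Rennes→Marseille→Bordeaux→Strasbourg→Lille
Rennes→Marseille→Lille
Rennes→Nice→Strasbourg→Lille
Rennes→Nice→Strasbourg→Marseille→Lille
Rennes→Nice→Strasbourg→Toulouse→Dijon→Marseille→Lille
Rennes→Strasbourg→Lille
Rennes→Strasbourg→Marseille→Lille
Rennes→Strasbourg→Toulouse→Dijon→Marseille→Lille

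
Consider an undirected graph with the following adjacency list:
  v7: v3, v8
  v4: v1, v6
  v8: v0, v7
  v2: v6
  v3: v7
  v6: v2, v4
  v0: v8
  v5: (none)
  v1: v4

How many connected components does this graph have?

From v0: component {v0, v3, v7, v8}.
From v1: component {v1, v2, v4, v6}.
From v5: component {v5}.
That's 3 components.

3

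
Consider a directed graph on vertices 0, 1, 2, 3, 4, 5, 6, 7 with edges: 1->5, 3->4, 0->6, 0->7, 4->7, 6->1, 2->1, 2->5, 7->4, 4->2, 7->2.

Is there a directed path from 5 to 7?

No

5 has no outgoing edges, so nothing is reachable from it.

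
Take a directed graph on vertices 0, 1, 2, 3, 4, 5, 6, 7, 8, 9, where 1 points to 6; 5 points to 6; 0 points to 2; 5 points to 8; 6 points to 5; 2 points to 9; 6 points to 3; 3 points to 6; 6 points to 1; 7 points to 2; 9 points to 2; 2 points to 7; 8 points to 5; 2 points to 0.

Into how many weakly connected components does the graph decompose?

3

From 0: component {0, 2, 7, 9}.
From 1: component {1, 3, 5, 6, 8}.
From 4: component {4}.
That's 3 components.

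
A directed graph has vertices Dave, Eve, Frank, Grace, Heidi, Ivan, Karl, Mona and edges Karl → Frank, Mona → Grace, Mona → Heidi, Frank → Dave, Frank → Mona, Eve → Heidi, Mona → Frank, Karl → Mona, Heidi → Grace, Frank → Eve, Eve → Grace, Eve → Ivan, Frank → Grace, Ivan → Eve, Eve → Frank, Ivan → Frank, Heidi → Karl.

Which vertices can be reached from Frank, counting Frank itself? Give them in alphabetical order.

Start at Frank.
Its neighbours: Dave, Eve, Grace, Mona.
Then their neighbours: Heidi, Ivan.
Then next layer: Karl.
Every vertex is now reached.

Dave, Eve, Frank, Grace, Heidi, Ivan, Karl, Mona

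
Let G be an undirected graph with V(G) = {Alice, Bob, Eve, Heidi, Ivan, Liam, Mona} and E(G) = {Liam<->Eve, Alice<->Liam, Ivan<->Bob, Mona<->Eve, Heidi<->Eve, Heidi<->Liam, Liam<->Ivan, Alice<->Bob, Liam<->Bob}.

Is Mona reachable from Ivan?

Explore from Ivan.
Distance 1: reach Bob, Liam.
Distance 2: reach Alice, Eve, Heidi.
Distance 3: reach Mona.
Found Mona.

Yes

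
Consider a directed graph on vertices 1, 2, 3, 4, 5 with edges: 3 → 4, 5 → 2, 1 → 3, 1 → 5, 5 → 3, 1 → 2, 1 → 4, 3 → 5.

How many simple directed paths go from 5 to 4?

5→3→4

1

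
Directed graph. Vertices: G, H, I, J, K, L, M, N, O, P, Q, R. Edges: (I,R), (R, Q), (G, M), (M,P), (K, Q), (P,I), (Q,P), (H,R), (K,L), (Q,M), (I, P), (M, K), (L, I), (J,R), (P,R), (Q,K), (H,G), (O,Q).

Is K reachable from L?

Yes

Explore from L.
Distance 1: reach I.
Distance 2: reach P, R.
Distance 3: reach Q.
Distance 4: reach K, M.
Found K.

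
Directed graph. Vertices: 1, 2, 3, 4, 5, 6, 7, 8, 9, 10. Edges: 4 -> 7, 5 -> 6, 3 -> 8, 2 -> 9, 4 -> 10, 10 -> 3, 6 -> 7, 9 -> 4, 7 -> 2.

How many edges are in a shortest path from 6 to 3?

Distance 0: 6.
Distance 1: 7.
Distance 2: 2.
Distance 3: 9.
Distance 4: 4.
Distance 5: 10.
Distance 6: 3 — contains 3.

6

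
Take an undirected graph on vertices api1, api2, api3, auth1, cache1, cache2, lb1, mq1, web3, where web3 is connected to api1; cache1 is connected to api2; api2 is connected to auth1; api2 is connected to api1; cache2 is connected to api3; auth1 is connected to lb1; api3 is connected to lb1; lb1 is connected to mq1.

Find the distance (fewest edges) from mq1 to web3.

Distance 0: mq1.
Distance 1: lb1.
Distance 2: api3, auth1.
Distance 3: api2, cache2.
Distance 4: api1, cache1.
Distance 5: web3 — contains web3.

5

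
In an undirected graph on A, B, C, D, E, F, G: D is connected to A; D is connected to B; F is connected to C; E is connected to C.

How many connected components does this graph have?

3

From A: component {A, B, D}.
From C: component {C, E, F}.
From G: component {G}.
That's 3 components.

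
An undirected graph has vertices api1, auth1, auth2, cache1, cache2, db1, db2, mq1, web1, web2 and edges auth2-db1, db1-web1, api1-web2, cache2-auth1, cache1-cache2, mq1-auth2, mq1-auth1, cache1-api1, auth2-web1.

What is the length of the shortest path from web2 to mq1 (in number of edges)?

5

Distance 0: web2.
Distance 1: api1.
Distance 2: cache1.
Distance 3: cache2.
Distance 4: auth1.
Distance 5: mq1 — contains mq1.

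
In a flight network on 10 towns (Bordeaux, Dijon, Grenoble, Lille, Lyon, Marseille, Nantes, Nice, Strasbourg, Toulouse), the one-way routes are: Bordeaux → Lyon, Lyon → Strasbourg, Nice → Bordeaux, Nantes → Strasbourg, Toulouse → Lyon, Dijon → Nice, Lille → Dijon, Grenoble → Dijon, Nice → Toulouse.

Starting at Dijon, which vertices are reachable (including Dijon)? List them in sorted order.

Start at Dijon.
Its neighbours: Nice.
Then their neighbours: Bordeaux, Toulouse.
Then next layer: Lyon.
Then next layer: Strasbourg.
Nothing further is reachable.

Bordeaux, Dijon, Lyon, Nice, Strasbourg, Toulouse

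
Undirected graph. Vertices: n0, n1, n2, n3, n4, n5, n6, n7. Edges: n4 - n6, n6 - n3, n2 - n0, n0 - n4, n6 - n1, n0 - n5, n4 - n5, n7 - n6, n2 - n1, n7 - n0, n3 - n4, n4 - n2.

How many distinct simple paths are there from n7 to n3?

15

n7–n0–n2–n1–n6–n3
n7–n0–n2–n1–n6–n4–n3
n7–n0–n2–n4–n3
n7–n0–n2–n4–n6–n3
n7–n0–n4–n2–n1–n6–n3
n7–n0–n4–n3
n7–n0–n4–n6–n3
n7–n0–n5–n4–n2–n1–n6–n3
n7–n0–n5–n4–n3
n7–n0–n5–n4–n6–n3
n7–n6–n1–n2–n0–n4–n3
n7–n6–n1–n2–n0–n5–n4–n3
n7–n6–n1–n2–n4–n3
n7–n6–n3
n7–n6–n4–n3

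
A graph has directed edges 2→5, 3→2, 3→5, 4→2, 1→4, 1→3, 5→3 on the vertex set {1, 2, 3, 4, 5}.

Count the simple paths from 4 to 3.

1

4→2→5→3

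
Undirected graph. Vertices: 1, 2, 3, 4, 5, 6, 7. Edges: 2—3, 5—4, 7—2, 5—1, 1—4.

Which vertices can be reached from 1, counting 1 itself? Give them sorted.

1, 4, 5

Start at 1.
Its neighbours: 4, 5.
Nothing further is reachable.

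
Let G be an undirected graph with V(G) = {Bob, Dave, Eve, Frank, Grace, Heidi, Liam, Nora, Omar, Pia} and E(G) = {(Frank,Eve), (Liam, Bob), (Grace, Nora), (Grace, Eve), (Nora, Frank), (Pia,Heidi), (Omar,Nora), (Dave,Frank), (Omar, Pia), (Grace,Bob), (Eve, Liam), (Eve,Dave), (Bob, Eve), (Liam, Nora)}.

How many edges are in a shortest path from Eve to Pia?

Distance 0: Eve.
Distance 1: Bob, Dave, Frank, Grace, Liam.
Distance 2: Nora.
Distance 3: Omar.
Distance 4: Pia — contains Pia.

4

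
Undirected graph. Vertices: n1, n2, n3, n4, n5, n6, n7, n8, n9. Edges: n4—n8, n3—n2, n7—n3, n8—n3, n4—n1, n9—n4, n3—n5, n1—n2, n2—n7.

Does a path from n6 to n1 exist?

n6 has no edges, so nothing is reachable from it.

No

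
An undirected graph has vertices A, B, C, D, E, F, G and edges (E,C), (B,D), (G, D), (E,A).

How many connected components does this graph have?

3

From A: component {A, C, E}.
From B: component {B, D, G}.
From F: component {F}.
That's 3 components.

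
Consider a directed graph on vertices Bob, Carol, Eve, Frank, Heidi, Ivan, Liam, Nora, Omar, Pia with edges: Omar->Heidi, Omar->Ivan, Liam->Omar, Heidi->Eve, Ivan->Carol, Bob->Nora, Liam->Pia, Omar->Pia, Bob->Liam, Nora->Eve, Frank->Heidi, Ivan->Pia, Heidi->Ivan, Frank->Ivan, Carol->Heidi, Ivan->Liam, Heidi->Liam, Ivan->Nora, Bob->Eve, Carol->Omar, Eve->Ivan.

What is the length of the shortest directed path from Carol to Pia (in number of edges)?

2

Distance 0: Carol.
Distance 1: Heidi, Omar.
Distance 2: Eve, Ivan, Liam, Pia — contains Pia.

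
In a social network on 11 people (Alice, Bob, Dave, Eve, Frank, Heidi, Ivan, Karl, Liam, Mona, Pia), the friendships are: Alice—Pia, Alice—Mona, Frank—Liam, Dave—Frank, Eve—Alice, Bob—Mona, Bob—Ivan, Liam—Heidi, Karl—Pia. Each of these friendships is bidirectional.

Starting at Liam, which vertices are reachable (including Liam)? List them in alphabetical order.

Dave, Frank, Heidi, Liam

Start at Liam.
Its neighbours: Frank, Heidi.
Then their neighbours: Dave.
Nothing further is reachable.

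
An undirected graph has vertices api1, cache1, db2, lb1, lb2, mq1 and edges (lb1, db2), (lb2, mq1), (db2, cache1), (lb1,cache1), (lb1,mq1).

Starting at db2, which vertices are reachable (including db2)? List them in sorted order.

cache1, db2, lb1, lb2, mq1

Start at db2.
Its neighbours: cache1, lb1.
Then their neighbours: mq1.
Then next layer: lb2.
Nothing further is reachable.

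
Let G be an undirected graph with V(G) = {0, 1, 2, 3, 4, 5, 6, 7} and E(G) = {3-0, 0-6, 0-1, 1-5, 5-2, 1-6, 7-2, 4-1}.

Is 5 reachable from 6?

Yes

Explore from 6.
Distance 1: reach 0, 1.
Distance 2: reach 3, 4, 5.
Found 5.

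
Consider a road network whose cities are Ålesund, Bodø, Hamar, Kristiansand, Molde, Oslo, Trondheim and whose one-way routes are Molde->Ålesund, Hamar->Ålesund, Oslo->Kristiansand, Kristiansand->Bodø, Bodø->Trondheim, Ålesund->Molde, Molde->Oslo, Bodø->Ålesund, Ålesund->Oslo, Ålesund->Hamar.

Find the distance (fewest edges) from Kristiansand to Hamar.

3

Distance 0: Kristiansand.
Distance 1: Bodø.
Distance 2: Ålesund, Trondheim.
Distance 3: Hamar, Molde, Oslo — contains Hamar.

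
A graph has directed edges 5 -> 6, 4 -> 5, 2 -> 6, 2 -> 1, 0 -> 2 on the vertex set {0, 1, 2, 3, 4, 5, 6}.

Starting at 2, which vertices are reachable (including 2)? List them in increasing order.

1, 2, 6

Start at 2.
Its neighbours: 1, 6.
Nothing further is reachable.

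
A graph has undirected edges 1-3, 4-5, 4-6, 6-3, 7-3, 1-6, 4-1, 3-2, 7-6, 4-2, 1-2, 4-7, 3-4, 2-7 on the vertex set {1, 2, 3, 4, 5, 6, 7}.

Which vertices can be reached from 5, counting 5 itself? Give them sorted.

Start at 5.
Its neighbours: 4.
Then their neighbours: 1, 2, 3, 6, 7.
Every vertex is now reached.

1, 2, 3, 4, 5, 6, 7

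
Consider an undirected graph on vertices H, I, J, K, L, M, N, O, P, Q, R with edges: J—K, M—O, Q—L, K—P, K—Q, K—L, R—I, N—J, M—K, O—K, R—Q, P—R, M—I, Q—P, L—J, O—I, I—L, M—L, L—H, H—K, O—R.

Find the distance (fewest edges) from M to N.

3

Distance 0: M.
Distance 1: I, K, L, O.
Distance 2: H, J, P, Q, R.
Distance 3: N — contains N.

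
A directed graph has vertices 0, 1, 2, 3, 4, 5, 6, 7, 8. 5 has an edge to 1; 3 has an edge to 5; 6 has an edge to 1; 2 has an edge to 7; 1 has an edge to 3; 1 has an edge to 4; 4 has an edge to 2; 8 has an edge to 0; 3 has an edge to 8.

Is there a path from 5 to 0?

Explore from 5.
Distance 1: reach 1.
Distance 2: reach 3, 4.
Distance 3: reach 2, 8.
Distance 4: reach 0, 7.
Found 0.

Yes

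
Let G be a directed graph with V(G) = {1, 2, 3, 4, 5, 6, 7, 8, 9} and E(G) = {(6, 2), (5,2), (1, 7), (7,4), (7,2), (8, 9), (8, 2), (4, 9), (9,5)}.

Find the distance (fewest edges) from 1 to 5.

4

Distance 0: 1.
Distance 1: 7.
Distance 2: 2, 4.
Distance 3: 9.
Distance 4: 5 — contains 5.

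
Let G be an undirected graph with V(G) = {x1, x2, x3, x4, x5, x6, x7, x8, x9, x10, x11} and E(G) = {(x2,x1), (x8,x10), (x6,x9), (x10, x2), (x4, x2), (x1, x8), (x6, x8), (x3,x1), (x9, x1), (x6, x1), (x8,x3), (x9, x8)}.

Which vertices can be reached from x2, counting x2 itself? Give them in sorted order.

x1, x2, x3, x4, x6, x8, x9, x10

Start at x2.
Its neighbours: x1, x4, x10.
Then their neighbours: x3, x6, x8, x9.
Nothing further is reachable.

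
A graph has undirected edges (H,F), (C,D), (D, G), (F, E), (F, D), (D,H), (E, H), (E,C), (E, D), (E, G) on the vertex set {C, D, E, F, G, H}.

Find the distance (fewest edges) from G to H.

2

Distance 0: G.
Distance 1: D, E.
Distance 2: C, F, H — contains H.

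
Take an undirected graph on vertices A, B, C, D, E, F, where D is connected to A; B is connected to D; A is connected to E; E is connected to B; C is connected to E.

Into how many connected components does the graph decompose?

From A: component {A, B, C, D, E}.
From F: component {F}.
That's 2 components.

2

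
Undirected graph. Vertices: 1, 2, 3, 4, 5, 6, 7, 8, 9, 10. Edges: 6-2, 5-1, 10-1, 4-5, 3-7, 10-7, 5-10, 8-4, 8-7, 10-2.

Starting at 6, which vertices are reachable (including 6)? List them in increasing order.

Start at 6.
Its neighbours: 2.
Then their neighbours: 10.
Then next layer: 1, 5, 7.
Then next layer: 3, 4, 8.
Nothing further is reachable.

1, 2, 3, 4, 5, 6, 7, 8, 10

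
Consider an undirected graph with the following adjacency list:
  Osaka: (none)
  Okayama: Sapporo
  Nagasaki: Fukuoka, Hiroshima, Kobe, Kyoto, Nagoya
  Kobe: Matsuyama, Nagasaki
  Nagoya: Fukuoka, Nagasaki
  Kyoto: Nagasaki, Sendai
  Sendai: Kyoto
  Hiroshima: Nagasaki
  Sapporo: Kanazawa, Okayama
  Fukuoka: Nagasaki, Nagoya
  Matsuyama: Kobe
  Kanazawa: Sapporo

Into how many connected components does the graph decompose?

From Fukuoka: component {Fukuoka, Hiroshima, Kobe, Kyoto, Matsuyama, Nagasaki, Nagoya, Sendai}.
From Kanazawa: component {Kanazawa, Okayama, Sapporo}.
From Osaka: component {Osaka}.
That's 3 components.

3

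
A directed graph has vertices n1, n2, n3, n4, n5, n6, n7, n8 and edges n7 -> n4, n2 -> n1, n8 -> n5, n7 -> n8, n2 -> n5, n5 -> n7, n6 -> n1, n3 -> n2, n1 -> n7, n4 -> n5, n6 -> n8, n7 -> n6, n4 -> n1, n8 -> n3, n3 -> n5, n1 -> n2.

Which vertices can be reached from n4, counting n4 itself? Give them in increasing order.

n1, n2, n3, n4, n5, n6, n7, n8

Start at n4.
Its neighbours: n1, n5.
Then their neighbours: n2, n7.
Then next layer: n6, n8.
Then next layer: n3.
Every vertex is now reached.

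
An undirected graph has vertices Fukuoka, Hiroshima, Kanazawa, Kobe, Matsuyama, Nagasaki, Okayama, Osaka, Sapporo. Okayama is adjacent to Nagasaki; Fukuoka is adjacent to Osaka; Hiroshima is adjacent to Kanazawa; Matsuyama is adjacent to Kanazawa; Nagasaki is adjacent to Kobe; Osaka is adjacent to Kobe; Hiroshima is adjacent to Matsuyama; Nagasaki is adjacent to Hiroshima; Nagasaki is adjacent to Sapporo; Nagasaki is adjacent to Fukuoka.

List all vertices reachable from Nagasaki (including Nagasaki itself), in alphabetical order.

Start at Nagasaki.
Its neighbours: Fukuoka, Hiroshima, Kobe, Okayama, Sapporo.
Then their neighbours: Kanazawa, Matsuyama, Osaka.
Every vertex is now reached.

Fukuoka, Hiroshima, Kanazawa, Kobe, Matsuyama, Nagasaki, Okayama, Osaka, Sapporo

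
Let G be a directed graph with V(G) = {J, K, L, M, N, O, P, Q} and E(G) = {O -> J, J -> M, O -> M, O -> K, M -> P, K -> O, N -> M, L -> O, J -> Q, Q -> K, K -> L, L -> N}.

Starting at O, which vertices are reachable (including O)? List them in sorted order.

Start at O.
Its neighbours: J, K, M.
Then their neighbours: L, P, Q.
Then next layer: N.
Every vertex is now reached.

J, K, L, M, N, O, P, Q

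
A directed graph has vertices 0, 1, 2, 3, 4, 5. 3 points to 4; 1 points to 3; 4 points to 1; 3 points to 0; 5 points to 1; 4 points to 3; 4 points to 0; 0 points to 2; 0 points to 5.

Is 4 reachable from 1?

Yes

Explore from 1.
Distance 1: reach 3.
Distance 2: reach 0, 4.
Found 4.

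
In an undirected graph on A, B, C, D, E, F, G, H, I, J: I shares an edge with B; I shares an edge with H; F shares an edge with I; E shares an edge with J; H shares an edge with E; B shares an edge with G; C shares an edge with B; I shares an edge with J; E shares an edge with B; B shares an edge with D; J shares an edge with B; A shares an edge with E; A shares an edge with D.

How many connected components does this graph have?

From A: component {A, B, C, D, E, F, G, H, I, J}.
That's 1 component.

1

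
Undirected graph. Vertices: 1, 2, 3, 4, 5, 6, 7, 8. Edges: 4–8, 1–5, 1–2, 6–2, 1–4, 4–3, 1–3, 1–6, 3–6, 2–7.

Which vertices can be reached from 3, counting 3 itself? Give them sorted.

1, 2, 3, 4, 5, 6, 7, 8

Start at 3.
Its neighbours: 1, 4, 6.
Then their neighbours: 2, 5, 8.
Then next layer: 7.
Every vertex is now reached.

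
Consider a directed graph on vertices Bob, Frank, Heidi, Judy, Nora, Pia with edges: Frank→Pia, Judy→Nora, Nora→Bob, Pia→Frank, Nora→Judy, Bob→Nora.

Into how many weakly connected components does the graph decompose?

From Bob: component {Bob, Judy, Nora}.
From Frank: component {Frank, Pia}.
From Heidi: component {Heidi}.
That's 3 components.

3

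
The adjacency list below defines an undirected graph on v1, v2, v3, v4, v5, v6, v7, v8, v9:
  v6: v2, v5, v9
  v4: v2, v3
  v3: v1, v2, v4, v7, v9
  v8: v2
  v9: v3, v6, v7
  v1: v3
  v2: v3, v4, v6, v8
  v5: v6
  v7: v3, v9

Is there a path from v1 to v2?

Yes

Explore from v1.
Distance 1: reach v3.
Distance 2: reach v2, v4, v7, v9.
Found v2.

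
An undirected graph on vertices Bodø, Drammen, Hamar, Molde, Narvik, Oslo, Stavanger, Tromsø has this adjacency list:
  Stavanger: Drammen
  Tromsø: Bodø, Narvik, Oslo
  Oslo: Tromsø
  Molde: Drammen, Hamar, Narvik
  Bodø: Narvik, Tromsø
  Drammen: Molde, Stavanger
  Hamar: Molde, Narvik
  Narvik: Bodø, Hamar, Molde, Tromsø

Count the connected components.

From Bodø: component {Bodø, Drammen, Hamar, Molde, Narvik, Oslo, Stavanger, Tromsø}.
That's 1 component.

1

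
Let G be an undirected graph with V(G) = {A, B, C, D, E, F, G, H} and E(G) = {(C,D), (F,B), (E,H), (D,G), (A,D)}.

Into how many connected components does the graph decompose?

From A: component {A, C, D, G}.
From B: component {B, F}.
From E: component {E, H}.
That's 3 components.

3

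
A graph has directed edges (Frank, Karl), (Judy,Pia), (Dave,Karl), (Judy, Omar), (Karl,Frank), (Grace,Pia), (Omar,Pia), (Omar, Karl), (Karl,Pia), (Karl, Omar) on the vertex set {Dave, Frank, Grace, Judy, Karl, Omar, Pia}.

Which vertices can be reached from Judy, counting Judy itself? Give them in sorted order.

Start at Judy.
Its neighbours: Omar, Pia.
Then their neighbours: Karl.
Then next layer: Frank.
Nothing further is reachable.

Frank, Judy, Karl, Omar, Pia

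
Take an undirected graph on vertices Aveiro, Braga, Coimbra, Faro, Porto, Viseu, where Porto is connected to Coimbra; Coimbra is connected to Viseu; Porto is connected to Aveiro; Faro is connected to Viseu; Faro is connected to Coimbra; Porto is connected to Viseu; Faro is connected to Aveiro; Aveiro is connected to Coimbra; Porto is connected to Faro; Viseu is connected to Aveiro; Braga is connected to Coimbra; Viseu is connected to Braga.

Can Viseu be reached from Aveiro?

Explore from Aveiro.
Distance 1: reach Coimbra, Faro, Porto, Viseu.
Found Viseu.

Yes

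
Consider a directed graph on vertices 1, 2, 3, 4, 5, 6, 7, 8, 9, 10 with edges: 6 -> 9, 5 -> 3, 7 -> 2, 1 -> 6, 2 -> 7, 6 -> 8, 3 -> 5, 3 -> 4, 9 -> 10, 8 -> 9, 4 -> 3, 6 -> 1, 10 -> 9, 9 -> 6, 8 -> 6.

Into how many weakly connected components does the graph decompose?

From 1: component {1, 6, 8, 9, 10}.
From 2: component {2, 7}.
From 3: component {3, 4, 5}.
That's 3 components.

3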